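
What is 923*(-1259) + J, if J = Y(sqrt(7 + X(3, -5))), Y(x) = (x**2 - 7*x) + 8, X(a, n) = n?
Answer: -1162047 - 7*sqrt(2) ≈ -1.1621e+6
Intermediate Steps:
Y(x) = 8 + x**2 - 7*x
J = 10 - 7*sqrt(2) (J = 8 + (sqrt(7 - 5))**2 - 7*sqrt(7 - 5) = 8 + (sqrt(2))**2 - 7*sqrt(2) = 8 + 2 - 7*sqrt(2) = 10 - 7*sqrt(2) ≈ 0.10051)
923*(-1259) + J = 923*(-1259) + (10 - 7*sqrt(2)) = -1162057 + (10 - 7*sqrt(2)) = -1162047 - 7*sqrt(2)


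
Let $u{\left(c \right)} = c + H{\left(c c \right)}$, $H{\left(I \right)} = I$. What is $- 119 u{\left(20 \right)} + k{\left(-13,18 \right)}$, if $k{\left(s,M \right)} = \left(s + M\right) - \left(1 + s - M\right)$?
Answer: $-49945$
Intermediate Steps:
$k{\left(s,M \right)} = -1 + 2 M$ ($k{\left(s,M \right)} = \left(M + s\right) - \left(1 + s - M\right) = -1 + 2 M$)
$u{\left(c \right)} = c + c^{2}$ ($u{\left(c \right)} = c + c c = c + c^{2}$)
$- 119 u{\left(20 \right)} + k{\left(-13,18 \right)} = - 119 \cdot 20 \left(1 + 20\right) + \left(-1 + 2 \cdot 18\right) = - 119 \cdot 20 \cdot 21 + \left(-1 + 36\right) = \left(-119\right) 420 + 35 = -49980 + 35 = -49945$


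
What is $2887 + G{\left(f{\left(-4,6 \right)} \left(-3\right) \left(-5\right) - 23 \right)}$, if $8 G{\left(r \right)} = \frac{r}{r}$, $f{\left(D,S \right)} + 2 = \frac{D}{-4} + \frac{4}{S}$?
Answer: $\frac{23097}{8} \approx 2887.1$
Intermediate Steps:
$f{\left(D,S \right)} = -2 + \frac{4}{S} - \frac{D}{4}$ ($f{\left(D,S \right)} = -2 + \left(\frac{D}{-4} + \frac{4}{S}\right) = -2 + \left(D \left(- \frac{1}{4}\right) + \frac{4}{S}\right) = -2 - \left(- \frac{4}{S} + \frac{D}{4}\right) = -2 + \frac{4}{S} - \frac{D}{4}$)
$G{\left(r \right)} = \frac{1}{8}$ ($G{\left(r \right)} = \frac{r \frac{1}{r}}{8} = \frac{1}{8} \cdot 1 = \frac{1}{8}$)
$2887 + G{\left(f{\left(-4,6 \right)} \left(-3\right) \left(-5\right) - 23 \right)} = 2887 + \frac{1}{8} = \frac{23097}{8}$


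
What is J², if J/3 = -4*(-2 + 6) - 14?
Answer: 8100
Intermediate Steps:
J = -90 (J = 3*(-4*(-2 + 6) - 14) = 3*(-4*4 - 14) = 3*(-16 - 14) = 3*(-30) = -90)
J² = (-90)² = 8100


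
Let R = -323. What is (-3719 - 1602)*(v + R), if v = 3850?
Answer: -18767167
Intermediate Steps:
(-3719 - 1602)*(v + R) = (-3719 - 1602)*(3850 - 323) = -5321*3527 = -18767167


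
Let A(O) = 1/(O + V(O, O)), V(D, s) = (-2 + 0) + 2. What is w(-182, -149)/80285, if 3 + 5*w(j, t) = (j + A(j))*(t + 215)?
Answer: -1093398/36529675 ≈ -0.029932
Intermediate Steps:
V(D, s) = 0 (V(D, s) = -2 + 2 = 0)
A(O) = 1/O (A(O) = 1/(O + 0) = 1/O)
w(j, t) = -⅗ + (215 + t)*(j + 1/j)/5 (w(j, t) = -⅗ + ((j + 1/j)*(t + 215))/5 = -⅗ + ((j + 1/j)*(215 + t))/5 = -⅗ + ((215 + t)*(j + 1/j))/5 = -⅗ + (215 + t)*(j + 1/j)/5)
w(-182, -149)/80285 = ((⅕)*(215 - 149 - 182*(-3 + 215*(-182) - 182*(-149)))/(-182))/80285 = ((⅕)*(-1/182)*(215 - 149 - 182*(-3 - 39130 + 27118)))*(1/80285) = ((⅕)*(-1/182)*(215 - 149 - 182*(-12015)))*(1/80285) = ((⅕)*(-1/182)*(215 - 149 + 2186730))*(1/80285) = ((⅕)*(-1/182)*2186796)*(1/80285) = -1093398/455*1/80285 = -1093398/36529675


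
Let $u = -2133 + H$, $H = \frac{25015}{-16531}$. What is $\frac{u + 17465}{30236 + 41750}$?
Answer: $\frac{253428277}{1190000566} \approx 0.21296$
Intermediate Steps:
$H = - \frac{25015}{16531}$ ($H = 25015 \left(- \frac{1}{16531}\right) = - \frac{25015}{16531} \approx -1.5132$)
$u = - \frac{35285638}{16531}$ ($u = -2133 - \frac{25015}{16531} = - \frac{35285638}{16531} \approx -2134.5$)
$\frac{u + 17465}{30236 + 41750} = \frac{- \frac{35285638}{16531} + 17465}{30236 + 41750} = \frac{253428277}{16531 \cdot 71986} = \frac{253428277}{16531} \cdot \frac{1}{71986} = \frac{253428277}{1190000566}$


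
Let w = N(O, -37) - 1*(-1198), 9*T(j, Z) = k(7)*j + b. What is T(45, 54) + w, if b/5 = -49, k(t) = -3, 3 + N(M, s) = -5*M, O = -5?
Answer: 10600/9 ≈ 1177.8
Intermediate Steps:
N(M, s) = -3 - 5*M
b = -245 (b = 5*(-49) = -245)
T(j, Z) = -245/9 - j/3 (T(j, Z) = (-3*j - 245)/9 = (-245 - 3*j)/9 = -245/9 - j/3)
w = 1220 (w = (-3 - 5*(-5)) - 1*(-1198) = (-3 + 25) + 1198 = 22 + 1198 = 1220)
T(45, 54) + w = (-245/9 - ⅓*45) + 1220 = (-245/9 - 15) + 1220 = -380/9 + 1220 = 10600/9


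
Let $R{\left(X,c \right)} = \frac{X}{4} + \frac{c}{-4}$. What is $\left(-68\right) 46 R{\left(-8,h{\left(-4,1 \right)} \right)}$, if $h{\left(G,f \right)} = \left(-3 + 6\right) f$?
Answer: $8602$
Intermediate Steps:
$h{\left(G,f \right)} = 3 f$
$R{\left(X,c \right)} = - \frac{c}{4} + \frac{X}{4}$ ($R{\left(X,c \right)} = X \frac{1}{4} + c \left(- \frac{1}{4}\right) = \frac{X}{4} - \frac{c}{4} = - \frac{c}{4} + \frac{X}{4}$)
$\left(-68\right) 46 R{\left(-8,h{\left(-4,1 \right)} \right)} = \left(-68\right) 46 \left(- \frac{3 \cdot 1}{4} + \frac{1}{4} \left(-8\right)\right) = - 3128 \left(\left(- \frac{1}{4}\right) 3 - 2\right) = - 3128 \left(- \frac{3}{4} - 2\right) = \left(-3128\right) \left(- \frac{11}{4}\right) = 8602$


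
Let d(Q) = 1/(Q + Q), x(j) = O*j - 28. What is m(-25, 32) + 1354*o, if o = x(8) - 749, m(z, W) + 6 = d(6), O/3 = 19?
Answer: -5215679/12 ≈ -4.3464e+5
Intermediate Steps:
O = 57 (O = 3*19 = 57)
x(j) = -28 + 57*j (x(j) = 57*j - 28 = -28 + 57*j)
d(Q) = 1/(2*Q)
m(z, W) = -71/12 (m(z, W) = -6 + (½)/6 = -6 + (½)*(⅙) = -6 + 1/12 = -71/12)
o = -321 (o = (-28 + 57*8) - 749 = (-28 + 456) - 749 = 428 - 749 = -321)
m(-25, 32) + 1354*o = -71/12 + 1354*(-321) = -71/12 - 434634 = -5215679/12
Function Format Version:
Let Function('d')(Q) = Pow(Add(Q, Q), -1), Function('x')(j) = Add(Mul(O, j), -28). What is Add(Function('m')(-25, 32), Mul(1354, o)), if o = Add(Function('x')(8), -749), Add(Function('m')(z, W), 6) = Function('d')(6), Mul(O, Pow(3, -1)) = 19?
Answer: Rational(-5215679, 12) ≈ -4.3464e+5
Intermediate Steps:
O = 57 (O = Mul(3, 19) = 57)
Function('x')(j) = Add(-28, Mul(57, j)) (Function('x')(j) = Add(Mul(57, j), -28) = Add(-28, Mul(57, j)))
Function('d')(Q) = Mul(Rational(1, 2), Pow(Q, -1)) (Function('d')(Q) = Pow(Mul(2, Q), -1) = Mul(Rational(1, 2), Pow(Q, -1)))
Function('m')(z, W) = Rational(-71, 12) (Function('m')(z, W) = Add(-6, Mul(Rational(1, 2), Pow(6, -1))) = Add(-6, Mul(Rational(1, 2), Rational(1, 6))) = Add(-6, Rational(1, 12)) = Rational(-71, 12))
o = -321 (o = Add(Add(-28, Mul(57, 8)), -749) = Add(Add(-28, 456), -749) = Add(428, -749) = -321)
Add(Function('m')(-25, 32), Mul(1354, o)) = Add(Rational(-71, 12), Mul(1354, -321)) = Add(Rational(-71, 12), -434634) = Rational(-5215679, 12)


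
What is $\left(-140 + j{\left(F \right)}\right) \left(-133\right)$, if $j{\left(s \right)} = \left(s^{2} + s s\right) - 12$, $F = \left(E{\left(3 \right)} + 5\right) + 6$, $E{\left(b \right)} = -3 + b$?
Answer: $-11970$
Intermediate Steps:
$F = 11$ ($F = \left(\left(-3 + 3\right) + 5\right) + 6 = \left(0 + 5\right) + 6 = 5 + 6 = 11$)
$j{\left(s \right)} = -12 + 2 s^{2}$ ($j{\left(s \right)} = \left(s^{2} + s^{2}\right) - 12 = 2 s^{2} - 12 = -12 + 2 s^{2}$)
$\left(-140 + j{\left(F \right)}\right) \left(-133\right) = \left(-140 - \left(12 - 2 \cdot 11^{2}\right)\right) \left(-133\right) = \left(-140 + \left(-12 + 2 \cdot 121\right)\right) \left(-133\right) = \left(-140 + \left(-12 + 242\right)\right) \left(-133\right) = \left(-140 + 230\right) \left(-133\right) = 90 \left(-133\right) = -11970$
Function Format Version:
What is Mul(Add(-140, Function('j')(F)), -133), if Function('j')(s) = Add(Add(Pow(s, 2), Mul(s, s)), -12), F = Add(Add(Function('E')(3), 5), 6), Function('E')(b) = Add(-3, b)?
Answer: -11970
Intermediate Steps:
F = 11 (F = Add(Add(Add(-3, 3), 5), 6) = Add(Add(0, 5), 6) = Add(5, 6) = 11)
Function('j')(s) = Add(-12, Mul(2, Pow(s, 2))) (Function('j')(s) = Add(Add(Pow(s, 2), Pow(s, 2)), -12) = Add(Mul(2, Pow(s, 2)), -12) = Add(-12, Mul(2, Pow(s, 2))))
Mul(Add(-140, Function('j')(F)), -133) = Mul(Add(-140, Add(-12, Mul(2, Pow(11, 2)))), -133) = Mul(Add(-140, Add(-12, Mul(2, 121))), -133) = Mul(Add(-140, Add(-12, 242)), -133) = Mul(Add(-140, 230), -133) = Mul(90, -133) = -11970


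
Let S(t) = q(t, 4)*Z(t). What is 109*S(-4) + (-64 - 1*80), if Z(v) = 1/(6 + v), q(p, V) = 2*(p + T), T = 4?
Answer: -144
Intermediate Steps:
q(p, V) = 8 + 2*p (q(p, V) = 2*(p + 4) = 2*(4 + p) = 8 + 2*p)
S(t) = (8 + 2*t)/(6 + t)
109*S(-4) + (-64 - 1*80) = 109*(2*(4 - 4)/(6 - 4)) + (-64 - 1*80) = 109*(2*0/2) + (-64 - 80) = 109*(2*(½)*0) - 144 = 109*0 - 144 = 0 - 144 = -144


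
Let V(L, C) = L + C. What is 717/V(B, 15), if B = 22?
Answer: 717/37 ≈ 19.378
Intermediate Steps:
V(L, C) = C + L
717/V(B, 15) = 717/(15 + 22) = 717/37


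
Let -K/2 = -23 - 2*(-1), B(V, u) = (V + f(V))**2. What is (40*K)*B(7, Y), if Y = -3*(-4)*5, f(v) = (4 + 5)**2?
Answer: 13009920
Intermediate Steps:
f(v) = 81 (f(v) = 9**2 = 81)
Y = 60 (Y = 12*5 = 60)
B(V, u) = (81 + V)**2 (B(V, u) = (V + 81)**2 = (81 + V)**2)
K = 42 (K = -2*(-23 - 2*(-1)) = -2*(-23 + 2) = -2*(-21) = 42)
(40*K)*B(7, Y) = (40*42)*(81 + 7)**2 = 1680*88**2 = 1680*7744 = 13009920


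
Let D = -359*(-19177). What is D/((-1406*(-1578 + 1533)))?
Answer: 6884543/63270 ≈ 108.81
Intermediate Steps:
D = 6884543
D/((-1406*(-1578 + 1533))) = 6884543/((-1406*(-1578 + 1533))) = 6884543/((-1406*(-45))) = 6884543/63270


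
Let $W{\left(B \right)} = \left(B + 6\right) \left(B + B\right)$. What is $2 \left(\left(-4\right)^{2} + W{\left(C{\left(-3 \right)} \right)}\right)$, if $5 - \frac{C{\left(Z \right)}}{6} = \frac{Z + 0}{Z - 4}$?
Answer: $\frac{181280}{49} \approx 3699.6$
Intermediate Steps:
$C{\left(Z \right)} = 30 - \frac{6 Z}{-4 + Z}$ ($C{\left(Z \right)} = 30 - 6 \frac{Z + 0}{Z - 4} = 30 - 6 \frac{Z}{-4 + Z} = 30 - \frac{6 Z}{-4 + Z}$)
$W{\left(B \right)} = 2 B \left(6 + B\right)$ ($W{\left(B \right)} = \left(6 + B\right) 2 B = 2 B \left(6 + B\right)$)
$2 \left(\left(-4\right)^{2} + W{\left(C{\left(-3 \right)} \right)}\right) = 2 \left(\left(-4\right)^{2} + 2 \frac{24 \left(-5 - 3\right)}{-4 - 3} \left(6 + \frac{24 \left(-5 - 3\right)}{-4 - 3}\right)\right) = 2 \left(16 + 2 \cdot 24 \frac{1}{-7} \left(-8\right) \left(6 + 24 \frac{1}{-7} \left(-8\right)\right)\right) = 2 \left(16 + 2 \cdot 24 \left(- \frac{1}{7}\right) \left(-8\right) \left(6 + 24 \left(- \frac{1}{7}\right) \left(-8\right)\right)\right) = 2 \left(16 + 2 \cdot \frac{192}{7} \left(6 + \frac{192}{7}\right)\right) = 2 \left(16 + 2 \cdot \frac{192}{7} \cdot \frac{234}{7}\right) = 2 \left(16 + \frac{89856}{49}\right) = 2 \cdot \frac{90640}{49} = \frac{181280}{49}$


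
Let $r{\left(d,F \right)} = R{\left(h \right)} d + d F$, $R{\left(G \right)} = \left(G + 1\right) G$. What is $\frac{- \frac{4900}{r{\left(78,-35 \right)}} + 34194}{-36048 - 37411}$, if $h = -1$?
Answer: $- \frac{1333636}{2864901} \approx -0.46551$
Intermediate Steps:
$R{\left(G \right)} = G \left(1 + G\right)$ ($R{\left(G \right)} = \left(1 + G\right) G = G \left(1 + G\right)$)
$r{\left(d,F \right)} = F d$ ($r{\left(d,F \right)} = - (1 - 1) d + d F = \left(-1\right) 0 d + F d = 0 d + F d = 0 + F d = F d$)
$\frac{- \frac{4900}{r{\left(78,-35 \right)}} + 34194}{-36048 - 37411} = \frac{- \frac{4900}{\left(-35\right) 78} + 34194}{-36048 - 37411} = \frac{- \frac{4900}{-2730} + 34194}{-73459} = \left(\left(-4900\right) \left(- \frac{1}{2730}\right) + 34194\right) \left(- \frac{1}{73459}\right) = \left(\frac{70}{39} + 34194\right) \left(- \frac{1}{73459}\right) = \frac{1333636}{39} \left(- \frac{1}{73459}\right) = - \frac{1333636}{2864901}$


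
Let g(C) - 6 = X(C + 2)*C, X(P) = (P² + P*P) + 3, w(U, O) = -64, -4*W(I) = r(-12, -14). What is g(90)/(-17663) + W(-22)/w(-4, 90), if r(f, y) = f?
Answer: -97575933/1130432 ≈ -86.317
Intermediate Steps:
W(I) = 3 (W(I) = -¼*(-12) = 3)
X(P) = 3 + 2*P² (X(P) = (P² + P²) + 3 = 2*P² + 3 = 3 + 2*P²)
g(C) = 6 + C*(3 + 2*(2 + C)²) (g(C) = 6 + (3 + 2*(C + 2)²)*C = 6 + (3 + 2*(2 + C)²)*C = 6 + C*(3 + 2*(2 + C)²))
g(90)/(-17663) + W(-22)/w(-4, 90) = (6 + 90*(3 + 2*(2 + 90)²))/(-17663) + 3/(-64) = (6 + 90*(3 + 2*92²))*(-1/17663) + 3*(-1/64) = (6 + 90*(3 + 2*8464))*(-1/17663) - 3/64 = (6 + 90*(3 + 16928))*(-1/17663) - 3/64 = (6 + 90*16931)*(-1/17663) - 3/64 = (6 + 1523790)*(-1/17663) - 3/64 = 1523796*(-1/17663) - 3/64 = -1523796/17663 - 3/64 = -97575933/1130432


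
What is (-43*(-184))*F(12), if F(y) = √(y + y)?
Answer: 15824*√6 ≈ 38761.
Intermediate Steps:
F(y) = √2*√y (F(y) = √(2*y) = √2*√y)
(-43*(-184))*F(12) = (-43*(-184))*(√2*√12) = 7912*(√2*(2*√3)) = 7912*(2*√6) = 15824*√6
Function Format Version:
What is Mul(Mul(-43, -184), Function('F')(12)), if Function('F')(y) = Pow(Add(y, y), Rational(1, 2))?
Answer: Mul(15824, Pow(6, Rational(1, 2))) ≈ 38761.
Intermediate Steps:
Function('F')(y) = Mul(Pow(2, Rational(1, 2)), Pow(y, Rational(1, 2))) (Function('F')(y) = Pow(Mul(2, y), Rational(1, 2)) = Mul(Pow(2, Rational(1, 2)), Pow(y, Rational(1, 2))))
Mul(Mul(-43, -184), Function('F')(12)) = Mul(Mul(-43, -184), Mul(Pow(2, Rational(1, 2)), Pow(12, Rational(1, 2)))) = Mul(7912, Mul(Pow(2, Rational(1, 2)), Mul(2, Pow(3, Rational(1, 2))))) = Mul(7912, Mul(2, Pow(6, Rational(1, 2)))) = Mul(15824, Pow(6, Rational(1, 2)))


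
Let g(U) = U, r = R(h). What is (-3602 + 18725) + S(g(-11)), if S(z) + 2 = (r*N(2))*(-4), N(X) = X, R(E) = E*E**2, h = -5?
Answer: 16121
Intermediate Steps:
R(E) = E**3
r = -125 (r = (-5)**3 = -125)
S(z) = 998 (S(z) = -2 - 125*2*(-4) = -2 - 250*(-4) = -2 + 1000 = 998)
(-3602 + 18725) + S(g(-11)) = (-3602 + 18725) + 998 = 15123 + 998 = 16121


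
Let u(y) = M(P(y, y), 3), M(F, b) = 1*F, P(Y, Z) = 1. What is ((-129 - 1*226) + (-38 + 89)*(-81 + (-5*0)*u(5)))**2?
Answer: 20124196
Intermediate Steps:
M(F, b) = F
u(y) = 1
((-129 - 1*226) + (-38 + 89)*(-81 + (-5*0)*u(5)))**2 = ((-129 - 1*226) + (-38 + 89)*(-81 - 5*0*1))**2 = ((-129 - 226) + 51*(-81 + 0*1))**2 = (-355 + 51*(-81 + 0))**2 = (-355 + 51*(-81))**2 = (-355 - 4131)**2 = (-4486)**2 = 20124196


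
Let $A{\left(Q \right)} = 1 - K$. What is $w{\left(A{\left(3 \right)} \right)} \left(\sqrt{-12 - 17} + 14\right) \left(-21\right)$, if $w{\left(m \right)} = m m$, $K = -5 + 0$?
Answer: $-10584 - 756 i \sqrt{29} \approx -10584.0 - 4071.2 i$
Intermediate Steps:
$K = -5$
$A{\left(Q \right)} = 6$ ($A{\left(Q \right)} = 1 - -5 = 1 + 5 = 6$)
$w{\left(m \right)} = m^{2}$
$w{\left(A{\left(3 \right)} \right)} \left(\sqrt{-12 - 17} + 14\right) \left(-21\right) = 6^{2} \left(\sqrt{-12 - 17} + 14\right) \left(-21\right) = 36 \left(\sqrt{-29} + 14\right) \left(-21\right) = 36 \left(i \sqrt{29} + 14\right) \left(-21\right) = 36 \left(14 + i \sqrt{29}\right) \left(-21\right) = 36 \left(-294 - 21 i \sqrt{29}\right) = -10584 - 756 i \sqrt{29}$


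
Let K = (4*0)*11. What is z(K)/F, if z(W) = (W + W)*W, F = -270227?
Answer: 0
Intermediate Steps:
K = 0 (K = 0*11 = 0)
z(W) = 2*W² (z(W) = (2*W)*W = 2*W²)
z(K)/F = (2*0²)/(-270227) = (2*0)*(-1/270227) = 0*(-1/270227) = 0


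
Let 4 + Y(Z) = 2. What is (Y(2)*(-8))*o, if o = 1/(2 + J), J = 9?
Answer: 16/11 ≈ 1.4545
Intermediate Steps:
Y(Z) = -2 (Y(Z) = -4 + 2 = -2)
o = 1/11 (o = 1/(2 + 9) = 1/11 ≈ 0.090909)
(Y(2)*(-8))*o = -2*(-8)*(1/11) = 16*(1/11) = 16/11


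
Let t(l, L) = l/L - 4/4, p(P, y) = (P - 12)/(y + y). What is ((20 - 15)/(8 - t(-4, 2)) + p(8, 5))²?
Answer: 9/3025 ≈ 0.0029752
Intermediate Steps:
p(P, y) = (-12 + P)/(2*y) (p(P, y) = (-12 + P)/((2*y)) = (-12 + P)*(1/(2*y)) = (-12 + P)/(2*y))
t(l, L) = -1 + l/L (t(l, L) = l/L - 4*¼ = l/L - 1 = -1 + l/L)
((20 - 15)/(8 - t(-4, 2)) + p(8, 5))² = ((20 - 15)/(8 - (-4 - 1*2)/2) + (½)*(-12 + 8)/5)² = (5/(8 - (-4 - 2)/2) + (½)*(⅕)*(-4))² = (5/(8 - (-6)/2) - ⅖)² = (5/(8 - 1*(-3)) - ⅖)² = (5/(8 + 3) - ⅖)² = (5/11 - ⅖)² = (3/55)² = 9/3025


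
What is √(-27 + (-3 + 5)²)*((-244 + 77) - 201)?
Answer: -368*I*√23 ≈ -1764.9*I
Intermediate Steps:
√(-27 + (-3 + 5)²)*((-244 + 77) - 201) = √(-27 + 2²)*(-167 - 201) = √(-27 + 4)*(-368) = √(-23)*(-368) = (I*√23)*(-368) = -368*I*√23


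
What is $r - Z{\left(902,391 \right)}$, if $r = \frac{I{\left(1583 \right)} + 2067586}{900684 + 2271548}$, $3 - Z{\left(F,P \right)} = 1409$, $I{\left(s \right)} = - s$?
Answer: $\frac{4462224195}{3172232} \approx 1406.7$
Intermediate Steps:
$Z{\left(F,P \right)} = -1406$ ($Z{\left(F,P \right)} = 3 - 1409 = -1406$)
$r = \frac{2066003}{3172232}$ ($r = \frac{\left(-1\right) 1583 + 2067586}{900684 + 2271548} = \frac{-1583 + 2067586}{3172232} = 2066003 \cdot \frac{1}{3172232} = \frac{2066003}{3172232} \approx 0.65128$)
$r - Z{\left(902,391 \right)} = \frac{2066003}{3172232} - -1406 = \frac{2066003}{3172232} + 1406 = \frac{4462224195}{3172232}$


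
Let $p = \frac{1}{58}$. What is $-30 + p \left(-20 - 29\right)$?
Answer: $- \frac{1789}{58} \approx -30.845$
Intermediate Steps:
$p = \frac{1}{58} \approx 0.017241$
$-30 + p \left(-20 - 29\right) = -30 + \frac{-20 - 29}{58} = -30 + \frac{1}{58} \left(-49\right) = -30 - \frac{49}{58} = - \frac{1789}{58}$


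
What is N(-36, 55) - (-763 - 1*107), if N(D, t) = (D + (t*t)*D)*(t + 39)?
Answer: -10239114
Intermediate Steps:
N(D, t) = (39 + t)*(D + D*t²) (N(D, t) = (D + t²*D)*(39 + t) = (D + D*t²)*(39 + t) = (39 + t)*(D + D*t²))
N(-36, 55) - (-763 - 1*107) = -36*(39 + 55 + 55³ + 39*55²) - (-763 - 1*107) = -36*(39 + 55 + 166375 + 39*3025) - (-763 - 107) = -36*(39 + 55 + 166375 + 117975) - 1*(-870) = -36*284444 + 870 = -10239984 + 870 = -10239114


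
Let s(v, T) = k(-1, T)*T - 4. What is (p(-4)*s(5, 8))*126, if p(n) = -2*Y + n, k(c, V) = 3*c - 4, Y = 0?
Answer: 30240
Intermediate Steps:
k(c, V) = -4 + 3*c
s(v, T) = -4 - 7*T (s(v, T) = (-4 + 3*(-1))*T - 4 = (-4 - 3)*T - 4 = -7*T - 4 = -4 - 7*T)
p(n) = n (p(n) = -2*0 + n = 0 + n = n)
(p(-4)*s(5, 8))*126 = -4*(-4 - 7*8)*126 = -4*(-4 - 56)*126 = -4*(-60)*126 = 240*126 = 30240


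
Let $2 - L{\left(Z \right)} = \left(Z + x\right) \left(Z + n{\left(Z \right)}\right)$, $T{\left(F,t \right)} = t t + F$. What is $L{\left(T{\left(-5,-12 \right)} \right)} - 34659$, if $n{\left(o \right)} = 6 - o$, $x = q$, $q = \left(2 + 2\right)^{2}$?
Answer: $-35587$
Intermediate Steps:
$q = 16$ ($q = 4^{2} = 16$)
$x = 16$
$T{\left(F,t \right)} = F + t^{2}$ ($T{\left(F,t \right)} = t^{2} + F = F + t^{2}$)
$L{\left(Z \right)} = -94 - 6 Z$ ($L{\left(Z \right)} = 2 - \left(Z + 16\right) \left(Z - \left(-6 + Z\right)\right) = 2 - \left(16 + Z\right) 6 = 2 - \left(96 + 6 Z\right) = -94 - 6 Z$)
$L{\left(T{\left(-5,-12 \right)} \right)} - 34659 = \left(-94 - 6 \left(-5 + \left(-12\right)^{2}\right)\right) - 34659 = \left(-94 - 6 \left(-5 + 144\right)\right) - 34659 = \left(-94 - 834\right) - 34659 = -928 - 34659 = -35587$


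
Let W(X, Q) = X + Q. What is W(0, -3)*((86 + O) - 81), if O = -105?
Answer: 300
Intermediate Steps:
W(X, Q) = Q + X
W(0, -3)*((86 + O) - 81) = (-3 + 0)*((86 - 105) - 81) = -3*(-19 - 81) = -3*(-100) = 300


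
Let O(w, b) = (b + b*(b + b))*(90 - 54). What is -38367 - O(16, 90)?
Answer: -624807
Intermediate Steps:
O(w, b) = 36*b + 72*b² (O(w, b) = (b + b*(2*b))*36 = (b + 2*b²)*36 = 36*b + 72*b²)
-38367 - O(16, 90) = -38367 - 36*90*(1 + 2*90) = -38367 - 36*90*(1 + 180) = -38367 - 36*90*181 = -38367 - 1*586440 = -38367 - 586440 = -624807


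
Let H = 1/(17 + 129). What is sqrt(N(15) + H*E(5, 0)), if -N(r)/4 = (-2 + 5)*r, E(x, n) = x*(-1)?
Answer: I*sqrt(3837610)/146 ≈ 13.418*I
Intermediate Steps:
H = 1/146 ≈ 0.0068493
E(x, n) = -x
N(r) = -12*r (N(r) = -4*(-2 + 5)*r = -12*r)
sqrt(N(15) + H*E(5, 0)) = sqrt(-12*15 + (-1*5)/146) = sqrt(-180 + (1/146)*(-5)) = sqrt(-180 - 5/146) = sqrt(-26285/146) = I*sqrt(3837610)/146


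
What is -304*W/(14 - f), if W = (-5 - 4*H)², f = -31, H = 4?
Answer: -14896/5 ≈ -2979.2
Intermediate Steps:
W = 441 (W = (-5 - 4*4)² = (-5 - 16)² = (-21)² = 441)
-304*W/(14 - f) = -134064/(14 - 1*(-31)) = -134064/(14 + 31) = -134064/45 = -304*49/5 = -14896/5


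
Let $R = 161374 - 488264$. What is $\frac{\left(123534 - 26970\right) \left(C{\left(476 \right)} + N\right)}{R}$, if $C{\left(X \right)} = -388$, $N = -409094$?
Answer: $\frac{19770609924}{163445} \approx 1.2096 \cdot 10^{5}$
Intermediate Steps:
$R = -326890$ ($R = 161374 - 488264 = -326890$)
$\frac{\left(123534 - 26970\right) \left(C{\left(476 \right)} + N\right)}{R} = \frac{\left(123534 - 26970\right) \left(-388 - 409094\right)}{-326890} = 96564 \left(-409482\right) \left(- \frac{1}{326890}\right) = \left(-39541219848\right) \left(- \frac{1}{326890}\right) = \frac{19770609924}{163445}$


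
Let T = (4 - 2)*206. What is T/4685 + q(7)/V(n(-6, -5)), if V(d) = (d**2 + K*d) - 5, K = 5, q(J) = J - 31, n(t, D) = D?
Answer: 4580/937 ≈ 4.8879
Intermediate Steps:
q(J) = -31 + J
V(d) = -5 + d**2 + 5*d (V(d) = (d**2 + 5*d) - 5 = -5 + d**2 + 5*d)
T = 412 (T = 2*206 = 412)
T/4685 + q(7)/V(n(-6, -5)) = 412/4685 + (-31 + 7)/(-5 + (-5)**2 + 5*(-5)) = 412*(1/4685) - 24/(-5 + 25 - 25) = 412/4685 - 24/(-5) = 412/4685 - 24*(-1/5) = 412/4685 + 24/5 = 4580/937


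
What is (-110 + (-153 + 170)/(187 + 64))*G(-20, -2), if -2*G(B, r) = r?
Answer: -27593/251 ≈ -109.93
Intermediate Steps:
G(B, r) = -r/2
(-110 + (-153 + 170)/(187 + 64))*G(-20, -2) = (-110 + (-153 + 170)/(187 + 64))*(-1/2*(-2)) = (-110 + 17/251)*1 = -27593/251*1 = -27593/251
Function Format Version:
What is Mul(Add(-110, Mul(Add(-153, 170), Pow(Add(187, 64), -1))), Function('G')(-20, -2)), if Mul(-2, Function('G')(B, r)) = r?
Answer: Rational(-27593, 251) ≈ -109.93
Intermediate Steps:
Function('G')(B, r) = Mul(Rational(-1, 2), r)
Mul(Add(-110, Mul(Add(-153, 170), Pow(Add(187, 64), -1))), Function('G')(-20, -2)) = Mul(Add(-110, Mul(Add(-153, 170), Pow(Add(187, 64), -1))), Mul(Rational(-1, 2), -2)) = Mul(Add(-110, Mul(17, Pow(251, -1))), 1) = Mul(Add(-110, Mul(17, Rational(1, 251))), 1) = Mul(Add(-110, Rational(17, 251)), 1) = Mul(Rational(-27593, 251), 1) = Rational(-27593, 251)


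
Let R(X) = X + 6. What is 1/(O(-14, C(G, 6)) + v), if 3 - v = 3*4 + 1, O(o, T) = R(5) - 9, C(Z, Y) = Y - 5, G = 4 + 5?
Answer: -⅛ ≈ -0.12500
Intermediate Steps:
G = 9
R(X) = 6 + X
C(Z, Y) = -5 + Y
O(o, T) = 2 (O(o, T) = (6 + 5) - 9 = 11 - 9 = 2)
v = -10 (v = 3 - (3*4 + 1) = 3 - (12 + 1) = 3 - 1*13 = 3 - 13 = -10)
1/(O(-14, C(G, 6)) + v) = 1/(2 - 10) = 1/(-8) = -⅛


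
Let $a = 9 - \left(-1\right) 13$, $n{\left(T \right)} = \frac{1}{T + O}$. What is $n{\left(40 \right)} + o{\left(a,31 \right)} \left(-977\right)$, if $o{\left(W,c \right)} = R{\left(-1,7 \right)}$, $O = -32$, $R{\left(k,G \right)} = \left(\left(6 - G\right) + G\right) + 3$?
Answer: $- \frac{70343}{8} \approx -8792.9$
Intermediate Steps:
$R{\left(k,G \right)} = 9$ ($R{\left(k,G \right)} = 6 + 3 = 9$)
$n{\left(T \right)} = \frac{1}{-32 + T}$ ($n{\left(T \right)} = \frac{1}{T - 32} = \frac{1}{-32 + T}$)
$a = 22$ ($a = 9 - -13 = 9 + 13 = 22$)
$o{\left(W,c \right)} = 9$
$n{\left(40 \right)} + o{\left(a,31 \right)} \left(-977\right) = \frac{1}{-32 + 40} + 9 \left(-977\right) = \frac{1}{8} - 8793 = - \frac{70343}{8}$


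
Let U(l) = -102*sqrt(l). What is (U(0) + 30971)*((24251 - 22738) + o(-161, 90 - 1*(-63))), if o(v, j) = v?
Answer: 41872792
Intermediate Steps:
(U(0) + 30971)*((24251 - 22738) + o(-161, 90 - 1*(-63))) = (-102*sqrt(0) + 30971)*((24251 - 22738) - 161) = (-102*0 + 30971)*(1513 - 161) = (0 + 30971)*1352 = 30971*1352 = 41872792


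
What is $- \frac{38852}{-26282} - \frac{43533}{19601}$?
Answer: $- \frac{11252831}{15151573} \approx -0.74268$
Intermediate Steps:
$- \frac{38852}{-26282} - \frac{43533}{19601} = \left(-38852\right) \left(- \frac{1}{26282}\right) - \frac{43533}{19601} = \frac{19426}{13141} - \frac{43533}{19601} = - \frac{11252831}{15151573}$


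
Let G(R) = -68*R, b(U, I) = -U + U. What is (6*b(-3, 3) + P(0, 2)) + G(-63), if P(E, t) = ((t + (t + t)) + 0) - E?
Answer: 4290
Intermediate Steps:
P(E, t) = -E + 3*t (P(E, t) = ((t + 2*t) + 0) - E = (3*t + 0) - E = 3*t - E = -E + 3*t)
b(U, I) = 0
(6*b(-3, 3) + P(0, 2)) + G(-63) = (6*0 + (-1*0 + 3*2)) - 68*(-63) = (0 + (0 + 6)) + 4284 = (0 + 6) + 4284 = 6 + 4284 = 4290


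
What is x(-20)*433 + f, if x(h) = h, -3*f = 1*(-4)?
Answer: -25976/3 ≈ -8658.7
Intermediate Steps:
f = 4/3 (f = -(-4)/3 = -⅓*(-4) = 4/3 ≈ 1.3333)
x(-20)*433 + f = -20*433 + 4/3 = -8660 + 4/3 = -25976/3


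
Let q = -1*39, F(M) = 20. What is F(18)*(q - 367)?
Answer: -8120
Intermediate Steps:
q = -39
F(18)*(q - 367) = 20*(-39 - 367) = 20*(-406) = -8120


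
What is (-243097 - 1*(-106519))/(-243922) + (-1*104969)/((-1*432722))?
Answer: 42352276867/52775207842 ≈ 0.80250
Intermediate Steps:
(-243097 - 1*(-106519))/(-243922) + (-1*104969)/((-1*432722)) = (-243097 + 106519)*(-1/243922) - 104969/(-432722) = -136578*(-1/243922) - 104969*(-1/432722) = 68289/121961 + 104969/432722 = 42352276867/52775207842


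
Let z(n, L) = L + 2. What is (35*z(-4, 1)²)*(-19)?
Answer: -5985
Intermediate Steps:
z(n, L) = 2 + L
(35*z(-4, 1)²)*(-19) = (35*(2 + 1)²)*(-19) = (35*3²)*(-19) = (35*9)*(-19) = 315*(-19) = -5985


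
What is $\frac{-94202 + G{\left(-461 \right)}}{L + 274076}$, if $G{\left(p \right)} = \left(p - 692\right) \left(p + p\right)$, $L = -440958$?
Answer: $- \frac{484432}{83441} \approx -5.8057$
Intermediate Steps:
$G{\left(p \right)} = 2 p \left(-692 + p\right)$ ($G{\left(p \right)} = \left(-692 + p\right) 2 p = 2 p \left(-692 + p\right)$)
$\frac{-94202 + G{\left(-461 \right)}}{L + 274076} = \frac{-94202 + 2 \left(-461\right) \left(-692 - 461\right)}{-440958 + 274076} = \frac{-94202 + 2 \left(-461\right) \left(-1153\right)}{-166882} = \left(-94202 + 1063066\right) \left(- \frac{1}{166882}\right) = 968864 \left(- \frac{1}{166882}\right) = - \frac{484432}{83441}$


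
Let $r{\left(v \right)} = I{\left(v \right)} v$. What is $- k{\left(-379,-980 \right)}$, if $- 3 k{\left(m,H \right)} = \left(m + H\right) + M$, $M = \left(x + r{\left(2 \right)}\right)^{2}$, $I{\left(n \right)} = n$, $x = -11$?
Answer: $- \frac{1310}{3} \approx -436.67$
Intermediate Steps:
$r{\left(v \right)} = v^{2}$ ($r{\left(v \right)} = v v = v^{2}$)
$M = 49$ ($M = \left(-11 + 2^{2}\right)^{2} = \left(-11 + 4\right)^{2} = \left(-7\right)^{2} = 49$)
$k{\left(m,H \right)} = - \frac{49}{3} - \frac{H}{3} - \frac{m}{3}$ ($k{\left(m,H \right)} = - \frac{\left(m + H\right) + 49}{3} = - \frac{\left(H + m\right) + 49}{3} = - \frac{49 + H + m}{3} = - \frac{49}{3} - \frac{H}{3} - \frac{m}{3}$)
$- k{\left(-379,-980 \right)} = - (- \frac{49}{3} - - \frac{980}{3} - - \frac{379}{3}) = - (- \frac{49}{3} + \frac{980}{3} + \frac{379}{3}) = \left(-1\right) \frac{1310}{3} = - \frac{1310}{3}$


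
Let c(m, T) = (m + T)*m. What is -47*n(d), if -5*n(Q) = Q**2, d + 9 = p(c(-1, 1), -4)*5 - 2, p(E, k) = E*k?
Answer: 5687/5 ≈ 1137.4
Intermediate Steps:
c(m, T) = m*(T + m) (c(m, T) = (T + m)*m = m*(T + m))
d = -11 (d = -9 + ((-(1 - 1)*(-4))*5 - 2) = -9 + ((-1*0*(-4))*5 - 2) = -9 + ((0*(-4))*5 - 2) = -9 + (0*5 - 2) = -9 + (0 - 2) = -9 - 2 = -11)
n(Q) = -Q**2/5
-47*n(d) = -(-47)*(-11)**2/5 = -(-47)*121/5 = -47*(-121/5) = 5687/5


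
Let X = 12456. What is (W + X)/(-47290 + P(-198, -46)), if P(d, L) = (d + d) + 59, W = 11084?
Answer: -23540/47627 ≈ -0.49426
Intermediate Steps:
P(d, L) = 59 + 2*d (P(d, L) = 2*d + 59 = 59 + 2*d)
(W + X)/(-47290 + P(-198, -46)) = (11084 + 12456)/(-47290 + (59 + 2*(-198))) = 23540/(-47290 + (59 - 396)) = 23540/(-47290 - 337) = 23540/(-47627) = 23540*(-1/47627) = -23540/47627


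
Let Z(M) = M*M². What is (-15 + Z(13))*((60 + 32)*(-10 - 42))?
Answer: -10438688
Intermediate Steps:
Z(M) = M³
(-15 + Z(13))*((60 + 32)*(-10 - 42)) = (-15 + 13³)*((60 + 32)*(-10 - 42)) = (-15 + 2197)*(92*(-52)) = 2182*(-4784) = -10438688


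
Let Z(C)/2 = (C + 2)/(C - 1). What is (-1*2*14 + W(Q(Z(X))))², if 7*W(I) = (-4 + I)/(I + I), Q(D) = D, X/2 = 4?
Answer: 962361/1225 ≈ 785.60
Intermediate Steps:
X = 8 (X = 2*4 = 8)
Z(C) = 2*(2 + C)/(-1 + C) (Z(C) = 2*((C + 2)/(C - 1)) = 2*((2 + C)/(-1 + C)) = 2*(2 + C)/(-1 + C))
W(I) = (-4 + I)/(14*I) (W(I) = ((-4 + I)/(I + I))/7 = ((-4 + I)/((2*I)))/7 = ((-4 + I)*(1/(2*I)))/7 = ((-4 + I)/(2*I))/7 = (-4 + I)/(14*I))
(-1*2*14 + W(Q(Z(X))))² = (-1*2*14 + (-4 + 2*(2 + 8)/(-1 + 8))/(14*((2*(2 + 8)/(-1 + 8)))))² = (-2*14 + (-4 + 2*10/7)/(14*((2*10/7))))² = (-28 + (-4 + 2*(⅐)*10)/(14*((2*(⅐)*10))))² = (-28 + (-4 + 20/7)/(14*(20/7)))² = (-28 + (1/14)*(7/20)*(-8/7))² = (-28 - 1/35)² = (-981/35)² = 962361/1225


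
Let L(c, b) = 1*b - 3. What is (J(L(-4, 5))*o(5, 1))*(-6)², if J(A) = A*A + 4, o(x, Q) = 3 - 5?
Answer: -576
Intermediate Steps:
L(c, b) = -3 + b (L(c, b) = b - 3 = -3 + b)
o(x, Q) = -2
J(A) = 4 + A² (J(A) = A² + 4 = 4 + A²)
(J(L(-4, 5))*o(5, 1))*(-6)² = ((4 + (-3 + 5)²)*(-2))*(-6)² = ((4 + 2²)*(-2))*36 = ((4 + 4)*(-2))*36 = (8*(-2))*36 = -16*36 = -576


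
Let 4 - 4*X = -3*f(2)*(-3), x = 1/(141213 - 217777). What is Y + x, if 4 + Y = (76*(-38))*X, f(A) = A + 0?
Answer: 773602655/76564 ≈ 10104.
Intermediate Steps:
f(A) = A
x = -1/76564 (x = 1/(-76564) = -1/76564 ≈ -1.3061e-5)
X = -7/2 (X = 1 - (-3*2)*(-3)/4 = 1 - (-3)*(-3)/2 = 1 - 1/4*18 = 1 - 9/2 = -7/2 ≈ -3.5000)
Y = 10104 (Y = -4 + (76*(-38))*(-7/2) = -4 - 2888*(-7/2) = -4 + 10108 = 10104)
Y + x = 10104 - 1/76564 = 773602655/76564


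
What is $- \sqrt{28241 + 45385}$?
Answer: $- \sqrt{73626} \approx -271.34$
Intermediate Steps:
$- \sqrt{28241 + 45385} = - \sqrt{73626}$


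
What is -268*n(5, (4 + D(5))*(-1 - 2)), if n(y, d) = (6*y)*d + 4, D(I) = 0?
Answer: 95408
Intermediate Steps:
n(y, d) = 4 + 6*d*y (n(y, d) = 6*d*y + 4 = 4 + 6*d*y)
-268*n(5, (4 + D(5))*(-1 - 2)) = -268*(4 + 6*((4 + 0)*(-1 - 2))*5) = -268*(4 + 6*(4*(-3))*5) = -268*(4 + 6*(-12)*5) = -268*(4 - 360) = -268*(-356) = 95408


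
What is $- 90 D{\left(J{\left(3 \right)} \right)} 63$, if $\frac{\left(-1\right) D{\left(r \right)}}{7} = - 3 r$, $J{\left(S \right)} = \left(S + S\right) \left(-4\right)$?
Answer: $2857680$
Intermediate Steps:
$J{\left(S \right)} = - 8 S$ ($J{\left(S \right)} = 2 S \left(-4\right) = - 8 S$)
$D{\left(r \right)} = 21 r$ ($D{\left(r \right)} = - 7 \left(- 3 r\right) = 21 r$)
$- 90 D{\left(J{\left(3 \right)} \right)} 63 = - 90 \cdot 21 \left(\left(-8\right) 3\right) 63 = - 90 \cdot 21 \left(-24\right) 63 = \left(-90\right) \left(-504\right) 63 = 45360 \cdot 63 = 2857680$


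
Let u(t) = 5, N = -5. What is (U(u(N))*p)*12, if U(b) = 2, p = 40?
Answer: 960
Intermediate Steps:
(U(u(N))*p)*12 = (2*40)*12 = 80*12 = 960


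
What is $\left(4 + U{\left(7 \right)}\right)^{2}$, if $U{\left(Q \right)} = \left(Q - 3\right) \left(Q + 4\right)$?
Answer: $2304$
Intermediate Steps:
$U{\left(Q \right)} = \left(-3 + Q\right) \left(4 + Q\right)$
$\left(4 + U{\left(7 \right)}\right)^{2} = \left(4 + \left(-12 + 7 + 7^{2}\right)\right)^{2} = \left(4 + \left(-12 + 7 + 49\right)\right)^{2} = \left(4 + 44\right)^{2} = 48^{2} = 2304$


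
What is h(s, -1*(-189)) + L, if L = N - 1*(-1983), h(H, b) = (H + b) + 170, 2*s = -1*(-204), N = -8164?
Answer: -5720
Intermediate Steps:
s = 102 (s = (-1*(-204))/2 = (½)*204 = 102)
h(H, b) = 170 + H + b
L = -6181 (L = -8164 - 1*(-1983) = -8164 + 1983 = -6181)
h(s, -1*(-189)) + L = (170 + 102 - 1*(-189)) - 6181 = (170 + 102 + 189) - 6181 = 461 - 6181 = -5720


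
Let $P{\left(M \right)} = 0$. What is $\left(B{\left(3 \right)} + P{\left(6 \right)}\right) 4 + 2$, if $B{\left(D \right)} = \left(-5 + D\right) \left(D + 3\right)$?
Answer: $-46$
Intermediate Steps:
$B{\left(D \right)} = \left(-5 + D\right) \left(3 + D\right)$
$\left(B{\left(3 \right)} + P{\left(6 \right)}\right) 4 + 2 = \left(\left(-15 + 3^{2} - 6\right) + 0\right) 4 + 2 = \left(\left(-15 + 9 - 6\right) + 0\right) 4 + 2 = \left(-12 + 0\right) 4 + 2 = \left(-12\right) 4 + 2 = -48 + 2 = -46$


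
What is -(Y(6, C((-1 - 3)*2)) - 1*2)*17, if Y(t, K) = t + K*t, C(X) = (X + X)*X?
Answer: -13124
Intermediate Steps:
C(X) = 2*X² (C(X) = (2*X)*X = 2*X²)
-(Y(6, C((-1 - 3)*2)) - 1*2)*17 = -(6*(1 + 2*((-1 - 3)*2)²) - 1*2)*17 = -(6*(1 + 2*(-4*2)²) - 2)*17 = -(6*(1 + 2*(-8)²) - 2)*17 = -(6*(1 + 2*64) - 2)*17 = -(6*(1 + 128) - 2)*17 = -(6*129 - 2)*17 = -(774 - 2)*17 = -1*772*17 = -772*17 = -13124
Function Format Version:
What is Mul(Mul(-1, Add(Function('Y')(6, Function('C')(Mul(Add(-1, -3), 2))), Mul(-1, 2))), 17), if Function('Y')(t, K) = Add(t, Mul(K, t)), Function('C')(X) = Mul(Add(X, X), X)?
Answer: -13124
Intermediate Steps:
Function('C')(X) = Mul(2, Pow(X, 2)) (Function('C')(X) = Mul(Mul(2, X), X) = Mul(2, Pow(X, 2)))
Mul(Mul(-1, Add(Function('Y')(6, Function('C')(Mul(Add(-1, -3), 2))), Mul(-1, 2))), 17) = Mul(Mul(-1, Add(Mul(6, Add(1, Mul(2, Pow(Mul(Add(-1, -3), 2), 2)))), Mul(-1, 2))), 17) = Mul(Mul(-1, Add(Mul(6, Add(1, Mul(2, Pow(Mul(-4, 2), 2)))), -2)), 17) = Mul(Mul(-1, Add(Mul(6, Add(1, Mul(2, Pow(-8, 2)))), -2)), 17) = Mul(Mul(-1, Add(Mul(6, Add(1, Mul(2, 64))), -2)), 17) = Mul(Mul(-1, Add(Mul(6, Add(1, 128)), -2)), 17) = Mul(Mul(-1, Add(Mul(6, 129), -2)), 17) = Mul(Mul(-1, Add(774, -2)), 17) = Mul(Mul(-1, 772), 17) = Mul(-772, 17) = -13124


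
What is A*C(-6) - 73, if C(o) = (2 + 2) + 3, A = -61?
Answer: -500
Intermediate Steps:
C(o) = 7 (C(o) = 4 + 3 = 7)
A*C(-6) - 73 = -61*7 - 73 = -427 - 73 = -500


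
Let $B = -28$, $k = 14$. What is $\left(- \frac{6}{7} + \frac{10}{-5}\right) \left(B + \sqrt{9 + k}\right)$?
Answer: $80 - \frac{20 \sqrt{23}}{7} \approx 66.298$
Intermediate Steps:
$\left(- \frac{6}{7} + \frac{10}{-5}\right) \left(B + \sqrt{9 + k}\right) = \left(- \frac{6}{7} + \frac{10}{-5}\right) \left(-28 + \sqrt{9 + 14}\right) = \left(\left(-6\right) \frac{1}{7} + 10 \left(- \frac{1}{5}\right)\right) \left(-28 + \sqrt{23}\right) = \left(- \frac{6}{7} - 2\right) \left(-28 + \sqrt{23}\right) = - \frac{20 \left(-28 + \sqrt{23}\right)}{7} = 80 - \frac{20 \sqrt{23}}{7}$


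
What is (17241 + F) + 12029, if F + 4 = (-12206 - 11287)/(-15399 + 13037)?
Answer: 69149785/2362 ≈ 29276.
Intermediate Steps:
F = 14045/2362 (F = -4 + (-12206 - 11287)/(-15399 + 13037) = -4 - 23493/(-2362) = -4 - 23493*(-1/2362) = -4 + 23493/2362 = 14045/2362 ≈ 5.9462)
(17241 + F) + 12029 = (17241 + 14045/2362) + 12029 = 40737287/2362 + 12029 = 69149785/2362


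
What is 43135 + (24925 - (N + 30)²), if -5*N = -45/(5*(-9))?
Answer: 1679299/25 ≈ 67172.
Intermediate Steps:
N = -⅕ (N = -(-9)/(5*(-9)) = -(-9)/(-45) = -(-9)*(-1)/45 = -⅕*1 = -⅕ ≈ -0.20000)
43135 + (24925 - (N + 30)²) = 43135 + (24925 - (-⅕ + 30)²) = 43135 + (24925 - (149/5)²) = 43135 + (24925 - 1*22201/25) = 43135 + (24925 - 22201/25) = 43135 + 600924/25 = 1679299/25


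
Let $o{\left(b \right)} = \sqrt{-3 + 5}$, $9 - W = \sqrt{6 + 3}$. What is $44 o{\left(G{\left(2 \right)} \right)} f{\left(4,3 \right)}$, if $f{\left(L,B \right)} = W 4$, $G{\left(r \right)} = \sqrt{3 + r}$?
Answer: $1056 \sqrt{2} \approx 1493.4$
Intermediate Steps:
$W = 6$ ($W = 9 - \sqrt{6 + 3} = 9 - \sqrt{9} = 9 - 3 = 6$)
$o{\left(b \right)} = \sqrt{2}$
$f{\left(L,B \right)} = 24$ ($f{\left(L,B \right)} = 6 \cdot 4 = 24$)
$44 o{\left(G{\left(2 \right)} \right)} f{\left(4,3 \right)} = 44 \sqrt{2} \cdot 24 = 1056 \sqrt{2}$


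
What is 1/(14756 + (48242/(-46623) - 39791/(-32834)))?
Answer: 1530819582/22589044949957 ≈ 6.7768e-5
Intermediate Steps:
1/(14756 + (48242/(-46623) - 39791/(-32834))) = 1/(14756 + (48242*(-1/46623) - 39791*(-1/32834))) = 1/(14756 + (-48242/46623 + 39791/32834)) = 1/(14756 + 271197965/1530819582) = 1/(22589044949957/1530819582) = 1530819582/22589044949957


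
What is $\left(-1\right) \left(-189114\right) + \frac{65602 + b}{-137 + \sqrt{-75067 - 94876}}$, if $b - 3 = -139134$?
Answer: $\frac{35698154641}{188712} + \frac{73529 i \sqrt{169943}}{188712} \approx 1.8917 \cdot 10^{5} + 160.62 i$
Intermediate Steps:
$b = -139131$ ($b = 3 - 139134 = -139131$)
$\left(-1\right) \left(-189114\right) + \frac{65602 + b}{-137 + \sqrt{-75067 - 94876}} = \left(-1\right) \left(-189114\right) + \frac{65602 - 139131}{-137 + \sqrt{-75067 - 94876}} = 189114 - \frac{73529}{-137 + \sqrt{-169943}} = 189114 - \frac{73529}{-137 + i \sqrt{169943}}$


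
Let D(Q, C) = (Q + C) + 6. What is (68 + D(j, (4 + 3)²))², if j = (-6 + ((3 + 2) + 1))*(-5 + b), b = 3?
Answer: 15129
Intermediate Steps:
j = 0 (j = (-6 + ((3 + 2) + 1))*(-5 + 3) = (-6 + (5 + 1))*(-2) = (-6 + 6)*(-2) = 0*(-2) = 0)
D(Q, C) = 6 + C + Q (D(Q, C) = (C + Q) + 6 = 6 + C + Q)
(68 + D(j, (4 + 3)²))² = (68 + (6 + (4 + 3)² + 0))² = (68 + (6 + 7² + 0))² = (68 + (6 + 49 + 0))² = (68 + 55)² = 123² = 15129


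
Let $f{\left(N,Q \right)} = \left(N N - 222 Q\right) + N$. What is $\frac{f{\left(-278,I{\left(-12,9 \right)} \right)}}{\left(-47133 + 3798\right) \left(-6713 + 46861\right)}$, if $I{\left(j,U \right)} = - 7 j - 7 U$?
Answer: $- \frac{18086}{434953395} \approx -4.1581 \cdot 10^{-5}$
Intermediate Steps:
$I{\left(j,U \right)} = - 7 U - 7 j$
$f{\left(N,Q \right)} = N + N^{2} - 222 Q$ ($f{\left(N,Q \right)} = \left(N^{2} - 222 Q\right) + N = N + N^{2} - 222 Q$)
$\frac{f{\left(-278,I{\left(-12,9 \right)} \right)}}{\left(-47133 + 3798\right) \left(-6713 + 46861\right)} = \frac{-278 + \left(-278\right)^{2} - 222 \left(\left(-7\right) 9 - -84\right)}{\left(-47133 + 3798\right) \left(-6713 + 46861\right)} = \frac{-278 + 77284 - 222 \left(-63 + 84\right)}{\left(-43335\right) 40148} = \frac{-278 + 77284 - 4662}{-1739813580} = \left(-278 + 77284 - 4662\right) \left(- \frac{1}{1739813580}\right) = 72344 \left(- \frac{1}{1739813580}\right) = - \frac{18086}{434953395}$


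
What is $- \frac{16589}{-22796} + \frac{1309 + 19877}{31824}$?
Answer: $\frac{14040061}{10075832} \approx 1.3934$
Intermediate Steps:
$- \frac{16589}{-22796} + \frac{1309 + 19877}{31824} = \left(-16589\right) \left(- \frac{1}{22796}\right) + 21186 \cdot \frac{1}{31824} = \frac{16589}{22796} + \frac{1177}{1768} = \frac{14040061}{10075832}$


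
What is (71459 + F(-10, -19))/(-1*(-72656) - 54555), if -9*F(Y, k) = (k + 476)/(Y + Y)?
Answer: 12863077/3258180 ≈ 3.9479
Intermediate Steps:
F(Y, k) = -(476 + k)/(18*Y) (F(Y, k) = -(k + 476)/(9*(Y + Y)) = -(476 + k)/(9*(2*Y)) = -(476 + k)*1/(2*Y)/9 = -(476 + k)/(18*Y))
(71459 + F(-10, -19))/(-1*(-72656) - 54555) = (71459 + (1/18)*(-476 - 1*(-19))/(-10))/(-1*(-72656) - 54555) = (71459 + (1/18)*(-⅒)*(-476 + 19))/(72656 - 54555) = (71459 + (1/18)*(-⅒)*(-457))/18101 = (71459 + 457/180)*(1/18101) = (12863077/180)*(1/18101) = 12863077/3258180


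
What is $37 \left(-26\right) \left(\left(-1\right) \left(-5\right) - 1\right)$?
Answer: $-3848$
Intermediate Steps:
$37 \left(-26\right) \left(\left(-1\right) \left(-5\right) - 1\right) = - 962 \left(5 - 1\right) = \left(-962\right) 4 = -3848$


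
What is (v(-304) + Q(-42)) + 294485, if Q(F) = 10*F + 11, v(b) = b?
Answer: 293772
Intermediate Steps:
Q(F) = 11 + 10*F
(v(-304) + Q(-42)) + 294485 = (-304 + (11 + 10*(-42))) + 294485 = (-304 + (11 - 420)) + 294485 = (-304 - 409) + 294485 = -713 + 294485 = 293772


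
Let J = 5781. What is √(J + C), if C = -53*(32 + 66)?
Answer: √587 ≈ 24.228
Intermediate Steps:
C = -5194 (C = -53*98 = -5194)
√(J + C) = √(5781 - 5194) = √587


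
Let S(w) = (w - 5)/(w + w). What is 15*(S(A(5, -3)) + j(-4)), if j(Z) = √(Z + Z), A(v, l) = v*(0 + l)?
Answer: 10 + 30*I*√2 ≈ 10.0 + 42.426*I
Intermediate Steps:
A(v, l) = l*v (A(v, l) = v*l = l*v)
S(w) = (-5 + w)/(2*w) (S(w) = (-5 + w)/((2*w)) = (-5 + w)*(1/(2*w)) = (-5 + w)/(2*w))
j(Z) = √2*√Z (j(Z) = √(2*Z) = √2*√Z)
15*(S(A(5, -3)) + j(-4)) = 15*((-5 - 3*5)/(2*((-3*5))) + √2*√(-4)) = 15*((½)*(-5 - 15)/(-15) + √2*(2*I)) = 15*((½)*(-1/15)*(-20) + 2*I*√2) = 15*(⅔ + 2*I*√2) = 10 + 30*I*√2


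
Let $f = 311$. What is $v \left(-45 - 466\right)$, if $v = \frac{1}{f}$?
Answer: $- \frac{511}{311} \approx -1.6431$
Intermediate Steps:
$v = \frac{1}{311} \approx 0.0032154$
$v \left(-45 - 466\right) = \frac{-45 - 466}{311} = \frac{1}{311} \left(-511\right) = - \frac{511}{311}$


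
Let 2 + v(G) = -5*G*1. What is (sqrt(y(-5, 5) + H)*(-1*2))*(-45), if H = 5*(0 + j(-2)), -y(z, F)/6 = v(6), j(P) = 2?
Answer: 90*sqrt(202) ≈ 1279.1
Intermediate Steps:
v(G) = -2 - 5*G (v(G) = -2 - 5*G*1 = -2 - 5*G)
y(z, F) = 192 (y(z, F) = -6*(-2 - 5*6) = -6*(-2 - 30) = -6*(-32) = 192)
H = 10 (H = 5*(0 + 2) = 5*2 = 10)
(sqrt(y(-5, 5) + H)*(-1*2))*(-45) = (sqrt(192 + 10)*(-1*2))*(-45) = (sqrt(202)*(-2))*(-45) = -2*sqrt(202)*(-45) = 90*sqrt(202)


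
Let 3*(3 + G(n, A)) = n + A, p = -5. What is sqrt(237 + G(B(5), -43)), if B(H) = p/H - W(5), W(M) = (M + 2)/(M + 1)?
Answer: sqrt(7882)/6 ≈ 14.797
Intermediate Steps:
W(M) = (2 + M)/(1 + M)
B(H) = -7/6 - 5/H (B(H) = -5/H - (2 + 5)/(1 + 5) = -5/H - 7/6 = -7/6 - 5/H)
G(n, A) = -3 + A/3 + n/3 (G(n, A) = -3 + (n + A)/3 = -3 + (A + n)/3 = -3 + (A/3 + n/3) = -3 + A/3 + n/3)
sqrt(237 + G(B(5), -43)) = sqrt(237 + (-3 + (1/3)*(-43) + (-7/6 - 5/5)/3)) = sqrt(237 + (-3 - 43/3 + (-7/6 - 5*1/5)/3)) = sqrt(237 + (-3 - 43/3 + (-7/6 - 1)/3)) = sqrt(237 + (-3 - 43/3 + (1/3)*(-13/6))) = sqrt(237 + (-3 - 43/3 - 13/18)) = sqrt(237 - 325/18) = sqrt(3941/18) = sqrt(7882)/6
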